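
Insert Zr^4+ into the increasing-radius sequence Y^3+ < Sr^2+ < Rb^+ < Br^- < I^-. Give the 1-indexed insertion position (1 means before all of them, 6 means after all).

Work out protons and electrons: Zr^4+: 36 e⁻, Z=40, Y^3+: 36 e⁻, Z=39, Sr^2+: 36 e⁻, Z=38, Rb^+: 36 e⁻, Z=37, Br^-: 36 e⁻, Z=35, I^-: 54 e⁻, Z=53. Zr^4+ < Y^3+ (both 36 e⁻, Z=40>39); Y^3+ < Sr^2+ (isoelectronic, higher Z=39 is smaller); Sr^2+ < Rb^+ (both 36 e⁻, Z=38>37); Rb^+ < Br^- (both 36 e⁻, Z=37>35); Br^- < I^- (same group, period 4 vs 5).
Merged order: Zr^4+ < Y^3+ < Sr^2+ < Rb^+ < Br^- < I^- — Zr^4+ is number 1.

1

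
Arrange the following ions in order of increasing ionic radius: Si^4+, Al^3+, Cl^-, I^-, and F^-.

Si^4+ < Al^3+ < F^- < Cl^- < I^-

Tabulating Z and e⁻: Si^4+: 10 e⁻, Z=14, Al^3+: 10 e⁻, Z=13, F^-: 10 e⁻, Z=9, Cl^-: 18 e⁻, Z=17, I^-: 54 e⁻, Z=53. Si^4+ < Al^3+ (both 10 e⁻, Z=14>13); Al^3+ < F^- (isoelectronic, higher Z=13 is smaller); F^- < Cl^- (same group, period 2 vs 3); Cl^- < I^- (same group, 2 shells fewer).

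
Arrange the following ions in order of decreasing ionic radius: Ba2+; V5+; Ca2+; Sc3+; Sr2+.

Electron counts and nuclear charges: V5+: 18 e⁻, Z=23, Sc3+: 18 e⁻, Z=21, Ca2+: 18 e⁻, Z=20, Sr2+: 36 e⁻, Z=38, Ba2+: 54 e⁻, Z=56. V5+ < Sc3+ (isoelectronic, higher Z=23 is smaller); Sc3+ < Ca2+ (isoelectronic, higher Z=21 is smaller); Ca2+ < Sr2+ (same group, period 4 vs 5); Sr2+ < Ba2+ (same group, 1 shell fewer).

Ba2+ > Sr2+ > Ca2+ > Sc3+ > V5+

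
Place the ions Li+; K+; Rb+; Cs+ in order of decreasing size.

Cs+ > Rb+ > K+ > Li+

Same group, same charge. Going down the group adds an extra shell of electrons, so the ion gets larger: Li+ is highest in the group and smallest.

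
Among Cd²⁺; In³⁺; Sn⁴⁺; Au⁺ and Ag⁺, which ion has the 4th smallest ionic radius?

Sn⁴⁺ (Z=50, 46 e⁻), In³⁺ (Z=49, 46 e⁻), Cd²⁺ (Z=48, 46 e⁻), Ag⁺ (Z=47, 46 e⁻), Au⁺ (Z=79, 78 e⁻). Sn⁴⁺ < In³⁺ (both 46 e⁻, Z=50>49); In³⁺ < Cd²⁺ (isoelectronic, higher Z=49 is smaller); Cd²⁺ < Ag⁺ (both 46 e⁻, Z=48>47); Ag⁺ < Au⁺ (same group, 1 shell fewer).
Full ascending order: Sn⁴⁺ < In³⁺ < Cd²⁺ < Ag⁺ < Au⁺. Counting from the smallest, position 4 is Ag⁺.

Ag⁺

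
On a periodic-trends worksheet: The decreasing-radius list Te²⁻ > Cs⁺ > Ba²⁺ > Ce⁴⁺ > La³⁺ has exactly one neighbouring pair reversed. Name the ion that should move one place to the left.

Scanning neighbour by neighbour, only Ce⁴⁺/La³⁺ violates a trend: both have 54 electrons but Z(Ce)=58 > Z(La)=57, so Ce⁴⁺ should be the smaller of the two. That makes La³⁺ the one sitting a position late relative to where it belongs.

La³⁺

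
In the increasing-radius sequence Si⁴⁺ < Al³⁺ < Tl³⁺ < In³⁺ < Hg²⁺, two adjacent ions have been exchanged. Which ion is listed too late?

Scanning neighbour by neighbour, only Tl³⁺/In³⁺ violates a trend: both in group 13 with the same charge; In³⁺ (period 5) has the smaller radius. That makes In³⁺ the one sitting a position late relative to where it belongs.

In³⁺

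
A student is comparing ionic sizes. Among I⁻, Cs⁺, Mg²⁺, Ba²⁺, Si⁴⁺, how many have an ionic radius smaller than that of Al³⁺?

1

Tabulating Z and e⁻: Si⁴⁺ has 10 e⁻ (Z=14), Al³⁺ has 10 e⁻ (Z=13), Mg²⁺ has 10 e⁻ (Z=12), Ba²⁺ has 54 e⁻ (Z=56), Cs⁺ has 54 e⁻ (Z=55), I⁻ has 54 e⁻ (Z=53). Si⁴⁺ < Al³⁺ (isoelectronic, higher Z=14 is smaller); Al³⁺ < Mg²⁺ (both 10 e⁻, Z=13>12); Mg²⁺ < Ba²⁺ (same group, period 3 vs 6); Ba²⁺ < Cs⁺ (isoelectronic, higher Z=56 is smaller); Cs⁺ < I⁻ (both 54 e⁻, Z=55>53).
Placing each against Al³⁺: smaller — Si⁴⁺; larger — Mg²⁺, Ba²⁺, Cs⁺, I⁻. That's 1.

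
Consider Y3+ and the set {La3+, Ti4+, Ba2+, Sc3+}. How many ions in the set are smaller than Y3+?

Electron counts and nuclear charges: Ti4+: 18 e⁻, Z=22, Sc3+: 18 e⁻, Z=21, Y3+: 36 e⁻, Z=39, La3+: 54 e⁻, Z=57, Ba2+: 54 e⁻, Z=56. Ti4+ < Sc3+ (isoelectronic, higher Z=22 is smaller); Sc3+ < Y3+ (same group, 1 shell fewer); Y3+ < La3+ (same group, period 5 vs 6); La3+ < Ba2+ (both 54 e⁻, Z=57>56).
Ordering all of them (including Y3+) by radius gives Ti4+ < Sc3+ < Y3+ < La3+ < Ba2+. That's 2.

2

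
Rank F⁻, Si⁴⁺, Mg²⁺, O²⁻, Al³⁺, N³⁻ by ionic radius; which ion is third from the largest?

F⁻

These species are isoelectronic with 10 electrons. The only difference is the number of protons: Si⁴⁺ (Z=14), Al³⁺ (Z=13), Mg²⁺ (Z=12), F⁻ (Z=9), O²⁻ (Z=8), N³⁻ (Z=7). The strongest nuclear pull (Si⁴⁺) gives the smallest ion.
That gives Si⁴⁺ < Al³⁺ < Mg²⁺ < F⁻ < O²⁻ < N³⁻. From the largest end, number 3 is F⁻.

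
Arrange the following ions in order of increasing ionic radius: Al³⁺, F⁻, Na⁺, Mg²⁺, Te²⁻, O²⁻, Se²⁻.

Tabulating Z and e⁻: Al³⁺ (Z=13, 10 e⁻), Mg²⁺ (Z=12, 10 e⁻), Na⁺ (Z=11, 10 e⁻), F⁻ (Z=9, 10 e⁻), O²⁻ (Z=8, 10 e⁻), Se²⁻ (Z=34, 36 e⁻), Te²⁻ (Z=52, 54 e⁻). Al³⁺ < Mg²⁺ (isoelectronic, higher Z=13 is smaller); Mg²⁺ < Na⁺ (both 10 e⁻, Z=12>11); Na⁺ < F⁻ (isoelectronic, higher Z=11 is smaller); F⁻ < O²⁻ (both 10 e⁻, Z=9>8); O²⁻ < Se²⁻ (same group, 2 shells fewer); Se²⁻ < Te²⁻ (same group, period 4 vs 5).

Al³⁺ < Mg²⁺ < Na⁺ < F⁻ < O²⁻ < Se²⁻ < Te²⁻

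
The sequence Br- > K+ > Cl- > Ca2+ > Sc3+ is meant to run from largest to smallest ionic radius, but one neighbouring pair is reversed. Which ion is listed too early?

K+

Check each adjacent pair. K+ and Cl- are reversed: both have 18 electrons but Z(K)=19 > Z(Cl)=17, so K+ should be the smaller of the two. No other neighbouring pair contradicts the periodic trends, so K+ is the ion listed too early.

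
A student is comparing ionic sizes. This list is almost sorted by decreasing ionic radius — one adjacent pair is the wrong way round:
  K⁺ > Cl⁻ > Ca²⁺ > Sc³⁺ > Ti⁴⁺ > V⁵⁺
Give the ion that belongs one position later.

K⁺

Check each adjacent pair. K⁺ and Cl⁻ are reversed: they are isoelectronic (18 e⁻) and K has more protons than Cl (19 vs 17), making K⁺ smaller. No other neighbouring pair contradicts the periodic trends, so K⁺ is the ion listed too early.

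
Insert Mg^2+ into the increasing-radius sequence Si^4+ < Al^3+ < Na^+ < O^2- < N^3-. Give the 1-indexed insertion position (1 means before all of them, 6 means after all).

Each ion has 10 electrons. The ranking follows nuclear charge in reverse — greater Z gives a smaller radius. Si^4+ (Z=14), Al^3+ (Z=13), Mg^2+ (Z=12), Na^+ (Z=11), O^2- (Z=8), N^3- (Z=7).
Putting Mg^2+ in gives Si^4+ < Al^3+ < Mg^2+ < Na^+ < O^2- < N^3-; it lands at slot 3.

3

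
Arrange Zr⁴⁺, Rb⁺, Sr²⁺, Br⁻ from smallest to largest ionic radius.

Zr⁴⁺ < Sr²⁺ < Rb⁺ < Br⁻

These species are isoelectronic with 36 electrons. The only difference is the number of protons: Zr⁴⁺ (Z=40), Sr²⁺ (Z=38), Rb⁺ (Z=37), Br⁻ (Z=35). The strongest nuclear pull (Zr⁴⁺) gives the smallest ion.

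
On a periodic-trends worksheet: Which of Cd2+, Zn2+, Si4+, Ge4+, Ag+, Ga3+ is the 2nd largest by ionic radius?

Cd2+

Tabulating Z and e⁻: Si4+ has 10 e⁻ (Z=14), Ge4+ has 28 e⁻ (Z=32), Ga3+ has 28 e⁻ (Z=31), Zn2+ has 28 e⁻ (Z=30), Cd2+ has 46 e⁻ (Z=48), Ag+ has 46 e⁻ (Z=47). Si4+ < Ge4+ (same group, period 3 vs 4); Ge4+ < Ga3+ (both 28 e⁻, Z=32>31); Ga3+ < Zn2+ (isoelectronic, higher Z=31 is smaller); Zn2+ < Cd2+ (same group, 1 shell fewer); Cd2+ < Ag+ (isoelectronic, higher Z=48 is smaller).
So the order is Si4+ < Ge4+ < Ga3+ < Zn2+ < Cd2+ < Ag+; the 2nd-largest ion is Cd2+.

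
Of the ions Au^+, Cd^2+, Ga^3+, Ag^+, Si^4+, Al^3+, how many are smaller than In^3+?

3

First list Z and electron count for each: Si^4+: 10 e⁻, Z=14, Al^3+: 10 e⁻, Z=13, Ga^3+: 28 e⁻, Z=31, In^3+: 46 e⁻, Z=49, Cd^2+: 46 e⁻, Z=48, Ag^+: 46 e⁻, Z=47, Au^+: 78 e⁻, Z=79. Si^4+ < Al^3+ (isoelectronic, higher Z=14 is smaller); Al^3+ < Ga^3+ (same group, 1 shell fewer); Ga^3+ < In^3+ (same group, 1 shell fewer); In^3+ < Cd^2+ (both 46 e⁻, Z=49>48); Cd^2+ < Ag^+ (isoelectronic, higher Z=48 is smaller); Ag^+ < Au^+ (same group, 1 shell fewer).
Overall: Si^4+ < Al^3+ < Ga^3+ < In^3+ < Cd^2+ < Ag^+ < Au^+. In^3+ has 3 below it and 3 above. So 3 are smaller.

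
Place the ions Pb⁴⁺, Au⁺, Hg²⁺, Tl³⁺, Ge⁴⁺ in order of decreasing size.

Au⁺ > Hg²⁺ > Tl³⁺ > Pb⁴⁺ > Ge⁴⁺

Tabulating Z and e⁻: Ge⁴⁺ (Z=32, 28 e⁻), Pb⁴⁺ (Z=82, 78 e⁻), Tl³⁺ (Z=81, 78 e⁻), Hg²⁺ (Z=80, 78 e⁻), Au⁺ (Z=79, 78 e⁻). Ge⁴⁺ < Pb⁴⁺ (same group, 2 shells fewer); Pb⁴⁺ < Tl³⁺ (isoelectronic, higher Z=82 is smaller); Tl³⁺ < Hg²⁺ (isoelectronic, higher Z=81 is smaller); Hg²⁺ < Au⁺ (both 78 e⁻, Z=80>79).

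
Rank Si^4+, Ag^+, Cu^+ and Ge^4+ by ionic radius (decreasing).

Ag^+ > Cu^+ > Ge^4+ > Si^4+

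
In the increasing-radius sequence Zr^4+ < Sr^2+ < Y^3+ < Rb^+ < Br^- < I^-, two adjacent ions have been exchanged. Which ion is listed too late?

Y^3+

The pair Sr^2+, Y^3+ is the wrong way round — they are isoelectronic (36 e⁻) and Y has more protons than Sr (39 vs 38), making Y^3+ smaller. All other adjacent pairs agree with periodic trends, so Y^3+ is the misplaced ion.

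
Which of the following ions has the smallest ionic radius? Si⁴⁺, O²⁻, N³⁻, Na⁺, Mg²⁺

Si⁴⁺

These species are isoelectronic with 10 electrons. The only difference is the number of protons: Si⁴⁺ (Z=14), Mg²⁺ (Z=12), Na⁺ (Z=11), O²⁻ (Z=8), N³⁻ (Z=7). The strongest nuclear pull (Si⁴⁺) gives the smallest ion.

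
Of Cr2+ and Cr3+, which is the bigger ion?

Cr2+

Same element, different charge: the more highly charged cation has fewer electrons and a greater effective nuclear charge per electron, making Cr3+ the smallest.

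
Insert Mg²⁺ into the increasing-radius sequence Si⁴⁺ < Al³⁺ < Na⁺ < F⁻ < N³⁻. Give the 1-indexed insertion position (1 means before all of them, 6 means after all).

These species are isoelectronic with 10 electrons. The only difference is the number of protons: Si⁴⁺ (Z=14), Al³⁺ (Z=13), Mg²⁺ (Z=12), Na⁺ (Z=11), F⁻ (Z=9), N³⁻ (Z=7). The strongest nuclear pull (Si⁴⁺) gives the smallest ion.
Putting Mg²⁺ in gives Si⁴⁺ < Al³⁺ < Mg²⁺ < Na⁺ < F⁻ < N³⁻; it lands at slot 3.

3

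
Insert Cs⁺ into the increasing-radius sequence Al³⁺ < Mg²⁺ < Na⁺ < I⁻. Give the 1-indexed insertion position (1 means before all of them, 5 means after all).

4

Al³⁺ has 10 e⁻ (Z=13), Mg²⁺ has 10 e⁻ (Z=12), Na⁺ has 10 e⁻ (Z=11), Cs⁺ has 54 e⁻ (Z=55), I⁻ has 54 e⁻ (Z=53). Al³⁺ < Mg²⁺ (both 10 e⁻, Z=13>12); Mg²⁺ < Na⁺ (both 10 e⁻, Z=12>11); Na⁺ < Cs⁺ (same group, period 3 vs 6); Cs⁺ < I⁻ (isoelectronic, higher Z=55 is smaller).
With Cs⁺ included the full order is Al³⁺ < Mg²⁺ < Na⁺ < Cs⁺ < I⁻, so it takes position 4.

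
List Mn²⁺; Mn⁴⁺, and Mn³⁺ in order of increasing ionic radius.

Mn⁴⁺ < Mn³⁺ < Mn²⁺

Same element, different charge: the more highly charged cation has fewer electrons and a greater effective nuclear charge per electron, making Mn⁴⁺ the smallest.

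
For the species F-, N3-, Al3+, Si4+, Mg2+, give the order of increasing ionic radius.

Si4+ < Al3+ < Mg2+ < F- < N3-

Isoelectronic series (10 e⁻ each). Size is set by nuclear charge: more protons means a smaller ion. Si4+ (Z=14), Al3+ (Z=13), Mg2+ (Z=12), F- (Z=9), N3- (Z=7).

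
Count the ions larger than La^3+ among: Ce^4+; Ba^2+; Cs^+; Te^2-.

All of these have 54 electrons (isoelectronic). With the same electron cloud, the ion with the most protons pulls it in tightest. Nuclear charges: Ce^4+ (Z=58), La^3+ (Z=57), Ba^2+ (Z=56), Cs^+ (Z=55), Te^2- (Z=52). Highest Z is smallest.
Relative to La^3+, the ions that are larger are Ba^2+, Cs^+, Te^2-. That's 3.

3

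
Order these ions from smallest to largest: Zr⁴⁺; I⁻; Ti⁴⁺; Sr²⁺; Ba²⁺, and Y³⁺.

Ti⁴⁺ < Zr⁴⁺ < Y³⁺ < Sr²⁺ < Ba²⁺ < I⁻

Electron counts and nuclear charges: Ti⁴⁺: 18 e⁻, Z=22, Zr⁴⁺: 36 e⁻, Z=40, Y³⁺: 36 e⁻, Z=39, Sr²⁺: 36 e⁻, Z=38, Ba²⁺: 54 e⁻, Z=56, I⁻: 54 e⁻, Z=53. Ti⁴⁺ < Zr⁴⁺ (same group, 1 shell fewer); Zr⁴⁺ < Y³⁺ (both 36 e⁻, Z=40>39); Y³⁺ < Sr²⁺ (isoelectronic, higher Z=39 is smaller); Sr²⁺ < Ba²⁺ (same group, 1 shell fewer); Ba²⁺ < I⁻ (both 54 e⁻, Z=56>53).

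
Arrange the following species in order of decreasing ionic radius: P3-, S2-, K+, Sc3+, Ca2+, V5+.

P3- > S2- > K+ > Ca2+ > Sc3+ > V5+

Isoelectronic series (18 e⁻ each). Size is set by nuclear charge: more protons means a smaller ion. V5+ (Z=23), Sc3+ (Z=21), Ca2+ (Z=20), K+ (Z=19), S2- (Z=16), P3- (Z=15).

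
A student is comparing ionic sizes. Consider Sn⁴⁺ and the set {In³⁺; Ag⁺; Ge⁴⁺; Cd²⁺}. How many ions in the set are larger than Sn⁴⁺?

3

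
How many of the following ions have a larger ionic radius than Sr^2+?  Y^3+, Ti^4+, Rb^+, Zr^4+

1

Ti^4+ has 18 e⁻ (Z=22), Zr^4+ has 36 e⁻ (Z=40), Y^3+ has 36 e⁻ (Z=39), Sr^2+ has 36 e⁻ (Z=38), Rb^+ has 36 e⁻ (Z=37). Ti^4+ < Zr^4+ (same group, 1 shell fewer); Zr^4+ < Y^3+ (both 36 e⁻, Z=40>39); Y^3+ < Sr^2+ (both 36 e⁻, Z=39>38); Sr^2+ < Rb^+ (isoelectronic, higher Z=38 is smaller).
Overall: Ti^4+ < Zr^4+ < Y^3+ < Sr^2+ < Rb^+. Sr^2+ has 3 below it and 1 above. That's 1.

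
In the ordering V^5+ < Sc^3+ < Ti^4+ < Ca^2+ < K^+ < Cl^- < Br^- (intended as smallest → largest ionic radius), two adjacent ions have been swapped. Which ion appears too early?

Sc^3+

The pair Sc^3+, Ti^4+ is the wrong way round — they are isoelectronic (18 e⁻) and Ti has more protons than Sc (22 vs 21), making Ti^4+ smaller. All other adjacent pairs agree with periodic trends, so Sc^3+ is the misplaced ion.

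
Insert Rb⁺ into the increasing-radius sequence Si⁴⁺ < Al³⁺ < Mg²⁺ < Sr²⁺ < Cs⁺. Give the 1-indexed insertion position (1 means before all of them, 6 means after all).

Work out protons and electrons: Si⁴⁺ has 10 e⁻ (Z=14), Al³⁺ has 10 e⁻ (Z=13), Mg²⁺ has 10 e⁻ (Z=12), Sr²⁺ has 36 e⁻ (Z=38), Rb⁺ has 36 e⁻ (Z=37), Cs⁺ has 54 e⁻ (Z=55). Si⁴⁺ < Al³⁺ (both 10 e⁻, Z=14>13); Al³⁺ < Mg²⁺ (both 10 e⁻, Z=13>12); Mg²⁺ < Sr²⁺ (same group, period 3 vs 5); Sr²⁺ < Rb⁺ (both 36 e⁻, Z=38>37); Rb⁺ < Cs⁺ (same group, period 5 vs 6).
Putting Rb⁺ in gives Si⁴⁺ < Al³⁺ < Mg²⁺ < Sr²⁺ < Rb⁺ < Cs⁺; it lands at slot 5.

5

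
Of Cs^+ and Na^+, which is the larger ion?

These ions sit in one column with identical charge. Each step down the periodic table adds a principal shell, increasing the radius.

Cs^+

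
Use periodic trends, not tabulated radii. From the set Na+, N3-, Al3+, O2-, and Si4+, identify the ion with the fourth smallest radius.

Isoelectronic series (10 e⁻ each). Size is set by nuclear charge: more protons means a smaller ion. Si4+ (Z=14), Al3+ (Z=13), Na+ (Z=11), O2- (Z=8), N3- (Z=7).
Full ascending order: Si4+ < Al3+ < Na+ < O2- < N3-. Counting from the smallest, position 4 is O2-.

O2-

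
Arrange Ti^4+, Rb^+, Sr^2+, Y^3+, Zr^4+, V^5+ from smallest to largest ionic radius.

Work out protons and electrons: V^5+ (Z=23, 18 e⁻), Ti^4+ (Z=22, 18 e⁻), Zr^4+ (Z=40, 36 e⁻), Y^3+ (Z=39, 36 e⁻), Sr^2+ (Z=38, 36 e⁻), Rb^+ (Z=37, 36 e⁻). V^5+ < Ti^4+ (both 18 e⁻, Z=23>22); Ti^4+ < Zr^4+ (same group, 1 shell fewer); Zr^4+ < Y^3+ (isoelectronic, higher Z=40 is smaller); Y^3+ < Sr^2+ (both 36 e⁻, Z=39>38); Sr^2+ < Rb^+ (isoelectronic, higher Z=38 is smaller).

V^5+ < Ti^4+ < Zr^4+ < Y^3+ < Sr^2+ < Rb^+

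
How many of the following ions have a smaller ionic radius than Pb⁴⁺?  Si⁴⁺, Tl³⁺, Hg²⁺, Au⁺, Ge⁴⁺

2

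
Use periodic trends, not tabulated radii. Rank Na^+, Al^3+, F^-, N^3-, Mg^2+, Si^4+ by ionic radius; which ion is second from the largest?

Isoelectronic series (10 e⁻ each). Size is set by nuclear charge: more protons means a smaller ion. Si^4+ (Z=14), Al^3+ (Z=13), Mg^2+ (Z=12), Na^+ (Z=11), F^- (Z=9), N^3- (Z=7).
So the order is Si^4+ < Al^3+ < Mg^2+ < Na^+ < F^- < N^3-; the 2nd-largest ion is F^-.

F^-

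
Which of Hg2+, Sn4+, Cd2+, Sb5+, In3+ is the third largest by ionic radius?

Tabulating Z and e⁻: Sb5+ (Z=51, 46 e⁻), Sn4+ (Z=50, 46 e⁻), In3+ (Z=49, 46 e⁻), Cd2+ (Z=48, 46 e⁻), Hg2+ (Z=80, 78 e⁻). Sb5+ < Sn4+ (isoelectronic, higher Z=51 is smaller); Sn4+ < In3+ (isoelectronic, higher Z=50 is smaller); In3+ < Cd2+ (isoelectronic, higher Z=49 is smaller); Cd2+ < Hg2+ (same group, period 5 vs 6).
That gives Sb5+ < Sn4+ < In3+ < Cd2+ < Hg2+. From the largest end, number 3 is In3+.

In3+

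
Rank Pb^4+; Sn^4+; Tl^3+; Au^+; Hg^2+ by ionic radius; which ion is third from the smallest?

Tl^3+

Electron counts and nuclear charges: Sn^4+ (Z=50, 46 e⁻), Pb^4+ (Z=82, 78 e⁻), Tl^3+ (Z=81, 78 e⁻), Hg^2+ (Z=80, 78 e⁻), Au^+ (Z=79, 78 e⁻). Sn^4+ < Pb^4+ (same group, period 5 vs 6); Pb^4+ < Tl^3+ (both 78 e⁻, Z=82>81); Tl^3+ < Hg^2+ (isoelectronic, higher Z=81 is smaller); Hg^2+ < Au^+ (isoelectronic, higher Z=80 is smaller).
Ordering: Sn^4+ < Pb^4+ < Tl^3+ < Hg^2+ < Au^+. The third smallest is Tl^3+.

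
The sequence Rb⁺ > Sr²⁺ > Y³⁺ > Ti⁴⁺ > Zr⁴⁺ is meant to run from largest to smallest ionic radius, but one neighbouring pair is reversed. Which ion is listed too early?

Check each adjacent pair. Ti⁴⁺ and Zr⁴⁺ are reversed: Ti⁴⁺ and Zr⁴⁺ are in one column with the same charge; the lighter period-4 ion has one fewer shell and is smaller. No other neighbouring pair contradicts the periodic trends, so Ti⁴⁺ is the ion listed too early.

Ti⁴⁺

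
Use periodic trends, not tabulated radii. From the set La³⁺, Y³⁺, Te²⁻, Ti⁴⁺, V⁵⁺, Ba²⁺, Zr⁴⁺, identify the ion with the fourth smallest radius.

V⁵⁺ has 18 e⁻ (Z=23), Ti⁴⁺ has 18 e⁻ (Z=22), Zr⁴⁺ has 36 e⁻ (Z=40), Y³⁺ has 36 e⁻ (Z=39), La³⁺ has 54 e⁻ (Z=57), Ba²⁺ has 54 e⁻ (Z=56), Te²⁻ has 54 e⁻ (Z=52). V⁵⁺ < Ti⁴⁺ (isoelectronic, higher Z=23 is smaller); Ti⁴⁺ < Zr⁴⁺ (same group, period 4 vs 5); Zr⁴⁺ < Y³⁺ (isoelectronic, higher Z=40 is smaller); Y³⁺ < La³⁺ (same group, period 5 vs 6); La³⁺ < Ba²⁺ (isoelectronic, higher Z=57 is smaller); Ba²⁺ < Te²⁻ (isoelectronic, higher Z=56 is smaller).
Ordering: V⁵⁺ < Ti⁴⁺ < Zr⁴⁺ < Y³⁺ < La³⁺ < Ba²⁺ < Te²⁻. The fourth smallest is Y³⁺.

Y³⁺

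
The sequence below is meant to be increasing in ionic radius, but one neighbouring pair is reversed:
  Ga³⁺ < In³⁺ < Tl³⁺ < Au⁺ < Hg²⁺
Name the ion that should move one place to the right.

Scanning neighbour by neighbour, only Au⁺/Hg²⁺ violates a trend: Hg²⁺ and Au⁺ share 78 electrons; the higher nuclear charge on Hg (Z=80) contracts it more, so Hg²⁺ < Au⁺. That makes Au⁺ the one sitting a position early relative to where it belongs.

Au⁺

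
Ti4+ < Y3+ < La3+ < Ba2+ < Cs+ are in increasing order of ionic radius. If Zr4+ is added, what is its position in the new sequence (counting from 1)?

Ti4+: 18 e⁻, Z=22, Zr4+: 36 e⁻, Z=40, Y3+: 36 e⁻, Z=39, La3+: 54 e⁻, Z=57, Ba2+: 54 e⁻, Z=56, Cs+: 54 e⁻, Z=55. Ti4+ < Zr4+ (same group, period 4 vs 5); Zr4+ < Y3+ (isoelectronic, higher Z=40 is smaller); Y3+ < La3+ (same group, period 5 vs 6); La3+ < Ba2+ (both 54 e⁻, Z=57>56); Ba2+ < Cs+ (both 54 e⁻, Z=56>55).
Merged order: Ti4+ < Zr4+ < Y3+ < La3+ < Ba2+ < Cs+ — Zr4+ is number 2.

2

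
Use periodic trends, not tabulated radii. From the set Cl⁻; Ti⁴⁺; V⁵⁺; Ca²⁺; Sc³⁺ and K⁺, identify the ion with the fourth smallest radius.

Ca²⁺

Isoelectronic series (18 e⁻ each). Size is set by nuclear charge: more protons means a smaller ion. V⁵⁺ (Z=23), Ti⁴⁺ (Z=22), Sc³⁺ (Z=21), Ca²⁺ (Z=20), K⁺ (Z=19), Cl⁻ (Z=17).
So the order is V⁵⁺ < Ti⁴⁺ < Sc³⁺ < Ca²⁺ < K⁺ < Cl⁻; the 4th-smallest ion is Ca²⁺.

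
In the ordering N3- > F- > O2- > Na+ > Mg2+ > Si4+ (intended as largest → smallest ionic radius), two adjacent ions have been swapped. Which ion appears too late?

O2-

Check each adjacent pair. F- and O2- are reversed: F- and O2- share 10 electrons; the higher nuclear charge on F (Z=9) contracts it more, so F- < O2-. No other neighbouring pair contradicts the periodic trends, so O2- is the ion listed too late.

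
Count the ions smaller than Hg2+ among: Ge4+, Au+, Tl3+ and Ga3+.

3

First list Z and electron count for each: Ge4+ has 28 e⁻ (Z=32), Ga3+ has 28 e⁻ (Z=31), Tl3+ has 78 e⁻ (Z=81), Hg2+ has 78 e⁻ (Z=80), Au+ has 78 e⁻ (Z=79). Ge4+ < Ga3+ (isoelectronic, higher Z=32 is smaller); Ga3+ < Tl3+ (same group, 2 shells fewer); Tl3+ < Hg2+ (both 78 e⁻, Z=81>80); Hg2+ < Au+ (both 78 e⁻, Z=80>79).
Overall: Ge4+ < Ga3+ < Tl3+ < Hg2+ < Au+. Hg2+ has 3 below it and 1 above. So 3 are smaller.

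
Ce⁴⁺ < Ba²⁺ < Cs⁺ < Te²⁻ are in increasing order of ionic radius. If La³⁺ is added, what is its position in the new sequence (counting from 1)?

2

Isoelectronic series (54 e⁻ each). Size is set by nuclear charge: more protons means a smaller ion. Ce⁴⁺ (Z=58), La³⁺ (Z=57), Ba²⁺ (Z=56), Cs⁺ (Z=55), Te²⁻ (Z=52).
With La³⁺ included the full order is Ce⁴⁺ < La³⁺ < Ba²⁺ < Cs⁺ < Te²⁻, so it takes position 2.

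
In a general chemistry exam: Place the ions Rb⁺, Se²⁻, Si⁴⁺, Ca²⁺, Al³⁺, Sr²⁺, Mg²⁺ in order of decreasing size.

Se²⁻ > Rb⁺ > Sr²⁺ > Ca²⁺ > Mg²⁺ > Al³⁺ > Si⁴⁺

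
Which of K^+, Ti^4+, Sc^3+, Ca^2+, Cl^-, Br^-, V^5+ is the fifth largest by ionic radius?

Sc^3+

First list Z and electron count for each: V^5+ has 18 e⁻ (Z=23), Ti^4+ has 18 e⁻ (Z=22), Sc^3+ has 18 e⁻ (Z=21), Ca^2+ has 18 e⁻ (Z=20), K^+ has 18 e⁻ (Z=19), Cl^- has 18 e⁻ (Z=17), Br^- has 36 e⁻ (Z=35). V^5+ < Ti^4+ (both 18 e⁻, Z=23>22); Ti^4+ < Sc^3+ (isoelectronic, higher Z=22 is smaller); Sc^3+ < Ca^2+ (both 18 e⁻, Z=21>20); Ca^2+ < K^+ (both 18 e⁻, Z=20>19); K^+ < Cl^- (both 18 e⁻, Z=19>17); Cl^- < Br^- (same group, 1 shell fewer).
Ordering: V^5+ < Ti^4+ < Sc^3+ < Ca^2+ < K^+ < Cl^- < Br^-. The fifth largest is Sc^3+.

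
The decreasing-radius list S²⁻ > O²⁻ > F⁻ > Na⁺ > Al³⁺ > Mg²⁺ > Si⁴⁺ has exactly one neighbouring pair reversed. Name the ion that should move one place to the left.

Compare adjacent ions: Al³⁺ and Mg²⁺ share 10 electrons; the higher nuclear charge on Al (Z=13) contracts it more, so Al³⁺ < Mg²⁺ — yet in this decreasing list Al³⁺ sits before Mg²⁺. Nothing else is reversed, so Mg²⁺ should move one place to the left.

Mg²⁺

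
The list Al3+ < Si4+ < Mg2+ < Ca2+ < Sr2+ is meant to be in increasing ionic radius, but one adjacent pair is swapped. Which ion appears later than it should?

The pair Al3+, Si4+ is the wrong way round — Si4+ and Al3+ share 10 electrons; the higher nuclear charge on Si (Z=14) contracts it more, so Si4+ < Al3+. All other adjacent pairs agree with periodic trends, so Si4+ is the misplaced ion.

Si4+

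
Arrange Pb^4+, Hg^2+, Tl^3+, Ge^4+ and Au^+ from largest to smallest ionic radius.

Au^+ > Hg^2+ > Tl^3+ > Pb^4+ > Ge^4+

Work out protons and electrons: Ge^4+: 28 e⁻, Z=32, Pb^4+: 78 e⁻, Z=82, Tl^3+: 78 e⁻, Z=81, Hg^2+: 78 e⁻, Z=80, Au^+: 78 e⁻, Z=79. Ge^4+ < Pb^4+ (same group, 2 shells fewer); Pb^4+ < Tl^3+ (isoelectronic, higher Z=82 is smaller); Tl^3+ < Hg^2+ (isoelectronic, higher Z=81 is smaller); Hg^2+ < Au^+ (both 78 e⁻, Z=80>79).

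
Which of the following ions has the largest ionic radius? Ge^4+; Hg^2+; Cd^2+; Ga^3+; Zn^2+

Hg^2+

Ge^4+ has 28 e⁻ (Z=32), Ga^3+ has 28 e⁻ (Z=31), Zn^2+ has 28 e⁻ (Z=30), Cd^2+ has 46 e⁻ (Z=48), Hg^2+ has 78 e⁻ (Z=80). Ge^4+ < Ga^3+ (isoelectronic, higher Z=32 is smaller); Ga^3+ < Zn^2+ (both 28 e⁻, Z=31>30); Zn^2+ < Cd^2+ (same group, period 4 vs 5); Cd^2+ < Hg^2+ (same group, period 5 vs 6).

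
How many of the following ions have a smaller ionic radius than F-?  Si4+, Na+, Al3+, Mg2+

4

These species are isoelectronic with 10 electrons. The only difference is the number of protons: Si4+ (Z=14), Al3+ (Z=13), Mg2+ (Z=12), Na+ (Z=11), F- (Z=9). The strongest nuclear pull (Si4+) gives the smallest ion.
Ordering all of them (including F-) by radius gives Si4+ < Al3+ < Mg2+ < Na+ < F-. That's 4.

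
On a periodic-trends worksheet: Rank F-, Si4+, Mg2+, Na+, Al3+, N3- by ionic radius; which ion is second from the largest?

F-

All of these have 10 electrons (isoelectronic). With the same electron cloud, the ion with the most protons pulls it in tightest. Nuclear charges: Si4+ (Z=14), Al3+ (Z=13), Mg2+ (Z=12), Na+ (Z=11), F- (Z=9), N3- (Z=7). Highest Z is smallest.
That gives Si4+ < Al3+ < Mg2+ < Na+ < F- < N3-. From the largest end, number 2 is F-.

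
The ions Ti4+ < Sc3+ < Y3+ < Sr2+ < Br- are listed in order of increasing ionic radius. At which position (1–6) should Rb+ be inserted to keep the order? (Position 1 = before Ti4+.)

Ti4+ (Z=22, 18 e⁻), Sc3+ (Z=21, 18 e⁻), Y3+ (Z=39, 36 e⁻), Sr2+ (Z=38, 36 e⁻), Rb+ (Z=37, 36 e⁻), Br- (Z=35, 36 e⁻). Ti4+ < Sc3+ (isoelectronic, higher Z=22 is smaller); Sc3+ < Y3+ (same group, 1 shell fewer); Y3+ < Sr2+ (isoelectronic, higher Z=39 is smaller); Sr2+ < Rb+ (both 36 e⁻, Z=38>37); Rb+ < Br- (isoelectronic, higher Z=37 is smaller).
With Rb+ included the full order is Ti4+ < Sc3+ < Y3+ < Sr2+ < Rb+ < Br-, so it takes position 5.

5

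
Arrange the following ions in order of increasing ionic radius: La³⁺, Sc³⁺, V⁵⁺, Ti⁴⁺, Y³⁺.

V⁵⁺ < Ti⁴⁺ < Sc³⁺ < Y³⁺ < La³⁺

First list Z and electron count for each: V⁵⁺ (Z=23, 18 e⁻), Ti⁴⁺ (Z=22, 18 e⁻), Sc³⁺ (Z=21, 18 e⁻), Y³⁺ (Z=39, 36 e⁻), La³⁺ (Z=57, 54 e⁻). V⁵⁺ < Ti⁴⁺ (both 18 e⁻, Z=23>22); Ti⁴⁺ < Sc³⁺ (isoelectronic, higher Z=22 is smaller); Sc³⁺ < Y³⁺ (same group, 1 shell fewer); Y³⁺ < La³⁺ (same group, period 5 vs 6).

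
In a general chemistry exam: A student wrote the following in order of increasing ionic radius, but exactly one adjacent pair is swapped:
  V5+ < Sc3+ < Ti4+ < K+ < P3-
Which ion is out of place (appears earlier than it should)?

Compare adjacent ions: both have 18 electrons but Z(Ti)=22 > Z(Sc)=21, so Ti4+ should be the smaller of the two — yet in this increasing list Sc3+ sits before Ti4+. Nothing else is reversed, so Sc3+ should move one place to the right.

Sc3+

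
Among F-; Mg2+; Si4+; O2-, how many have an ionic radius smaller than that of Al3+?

1

These species are isoelectronic with 10 electrons. The only difference is the number of protons: Si4+ (Z=14), Al3+ (Z=13), Mg2+ (Z=12), F- (Z=9), O2- (Z=8). The strongest nuclear pull (Si4+) gives the smallest ion.
Relative to Al3+, the ions that are smaller are Si4+. That's 1.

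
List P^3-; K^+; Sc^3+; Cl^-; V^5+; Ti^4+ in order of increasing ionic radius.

V^5+ < Ti^4+ < Sc^3+ < K^+ < Cl^- < P^3-

Isoelectronic series (18 e⁻ each). Size is set by nuclear charge: more protons means a smaller ion. V^5+ (Z=23), Ti^4+ (Z=22), Sc^3+ (Z=21), K^+ (Z=19), Cl^- (Z=17), P^3- (Z=15).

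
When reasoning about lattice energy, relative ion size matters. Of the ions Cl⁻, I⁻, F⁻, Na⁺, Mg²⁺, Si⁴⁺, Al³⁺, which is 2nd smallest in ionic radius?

Al³⁺

Si⁴⁺ (Z=14, 10 e⁻), Al³⁺ (Z=13, 10 e⁻), Mg²⁺ (Z=12, 10 e⁻), Na⁺ (Z=11, 10 e⁻), F⁻ (Z=9, 10 e⁻), Cl⁻ (Z=17, 18 e⁻), I⁻ (Z=53, 54 e⁻). Si⁴⁺ < Al³⁺ (isoelectronic, higher Z=14 is smaller); Al³⁺ < Mg²⁺ (isoelectronic, higher Z=13 is smaller); Mg²⁺ < Na⁺ (isoelectronic, higher Z=12 is smaller); Na⁺ < F⁻ (both 10 e⁻, Z=11>9); F⁻ < Cl⁻ (same group, 1 shell fewer); Cl⁻ < I⁻ (same group, 2 shells fewer).
So the order is Si⁴⁺ < Al³⁺ < Mg²⁺ < Na⁺ < F⁻ < Cl⁻ < I⁻; the 2nd-smallest ion is Al³⁺.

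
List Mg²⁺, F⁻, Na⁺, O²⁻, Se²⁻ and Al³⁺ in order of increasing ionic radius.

Al³⁺ < Mg²⁺ < Na⁺ < F⁻ < O²⁻ < Se²⁻

First list Z and electron count for each: Al³⁺: 10 e⁻, Z=13, Mg²⁺: 10 e⁻, Z=12, Na⁺: 10 e⁻, Z=11, F⁻: 10 e⁻, Z=9, O²⁻: 10 e⁻, Z=8, Se²⁻: 36 e⁻, Z=34. Al³⁺ < Mg²⁺ (both 10 e⁻, Z=13>12); Mg²⁺ < Na⁺ (both 10 e⁻, Z=12>11); Na⁺ < F⁻ (isoelectronic, higher Z=11 is smaller); F⁻ < O²⁻ (both 10 e⁻, Z=9>8); O²⁻ < Se²⁻ (same group, 2 shells fewer).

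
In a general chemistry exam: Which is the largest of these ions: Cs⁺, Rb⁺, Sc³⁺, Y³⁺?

Tabulating Z and e⁻: Sc³⁺ has 18 e⁻ (Z=21), Y³⁺ has 36 e⁻ (Z=39), Rb⁺ has 36 e⁻ (Z=37), Cs⁺ has 54 e⁻ (Z=55). Sc³⁺ < Y³⁺ (same group, 1 shell fewer); Y³⁺ < Rb⁺ (isoelectronic, higher Z=39 is smaller); Rb⁺ < Cs⁺ (same group, period 5 vs 6).

Cs⁺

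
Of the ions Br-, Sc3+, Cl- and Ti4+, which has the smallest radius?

Ti4+

Ti4+: 18 e⁻, Z=22, Sc3+: 18 e⁻, Z=21, Cl-: 18 e⁻, Z=17, Br-: 36 e⁻, Z=35. Ti4+ < Sc3+ (isoelectronic, higher Z=22 is smaller); Sc3+ < Cl- (both 18 e⁻, Z=21>17); Cl- < Br- (same group, 1 shell fewer).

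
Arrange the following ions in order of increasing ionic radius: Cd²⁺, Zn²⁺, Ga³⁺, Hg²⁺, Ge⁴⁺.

Ge⁴⁺ (Z=32, 28 e⁻), Ga³⁺ (Z=31, 28 e⁻), Zn²⁺ (Z=30, 28 e⁻), Cd²⁺ (Z=48, 46 e⁻), Hg²⁺ (Z=80, 78 e⁻). Ge⁴⁺ < Ga³⁺ (both 28 e⁻, Z=32>31); Ga³⁺ < Zn²⁺ (both 28 e⁻, Z=31>30); Zn²⁺ < Cd²⁺ (same group, period 4 vs 5); Cd²⁺ < Hg²⁺ (same group, period 5 vs 6).

Ge⁴⁺ < Ga³⁺ < Zn²⁺ < Cd²⁺ < Hg²⁺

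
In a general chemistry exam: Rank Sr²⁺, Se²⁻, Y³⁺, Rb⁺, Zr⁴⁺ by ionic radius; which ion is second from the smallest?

Each ion has 36 electrons. The ranking follows nuclear charge in reverse — greater Z gives a smaller radius. Zr⁴⁺ (Z=40), Y³⁺ (Z=39), Sr²⁺ (Z=38), Rb⁺ (Z=37), Se²⁻ (Z=34).
That gives Zr⁴⁺ < Y³⁺ < Sr²⁺ < Rb⁺ < Se²⁻. From the smallest end, number 2 is Y³⁺.

Y³⁺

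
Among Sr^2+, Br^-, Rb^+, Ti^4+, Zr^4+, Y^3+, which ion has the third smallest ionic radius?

First list Z and electron count for each: Ti^4+: 18 e⁻, Z=22, Zr^4+: 36 e⁻, Z=40, Y^3+: 36 e⁻, Z=39, Sr^2+: 36 e⁻, Z=38, Rb^+: 36 e⁻, Z=37, Br^-: 36 e⁻, Z=35. Ti^4+ < Zr^4+ (same group, 1 shell fewer); Zr^4+ < Y^3+ (both 36 e⁻, Z=40>39); Y^3+ < Sr^2+ (both 36 e⁻, Z=39>38); Sr^2+ < Rb^+ (isoelectronic, higher Z=38 is smaller); Rb^+ < Br^- (isoelectronic, higher Z=37 is smaller).
So the order is Ti^4+ < Zr^4+ < Y^3+ < Sr^2+ < Rb^+ < Br^-; the 3rd-smallest ion is Y^3+.

Y^3+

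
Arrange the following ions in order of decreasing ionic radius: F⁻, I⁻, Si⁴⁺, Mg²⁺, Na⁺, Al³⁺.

I⁻ > F⁻ > Na⁺ > Mg²⁺ > Al³⁺ > Si⁴⁺

First list Z and electron count for each: Si⁴⁺ (Z=14, 10 e⁻), Al³⁺ (Z=13, 10 e⁻), Mg²⁺ (Z=12, 10 e⁻), Na⁺ (Z=11, 10 e⁻), F⁻ (Z=9, 10 e⁻), I⁻ (Z=53, 54 e⁻). Si⁴⁺ < Al³⁺ (both 10 e⁻, Z=14>13); Al³⁺ < Mg²⁺ (isoelectronic, higher Z=13 is smaller); Mg²⁺ < Na⁺ (both 10 e⁻, Z=12>11); Na⁺ < F⁻ (both 10 e⁻, Z=11>9); F⁻ < I⁻ (same group, 3 shells fewer).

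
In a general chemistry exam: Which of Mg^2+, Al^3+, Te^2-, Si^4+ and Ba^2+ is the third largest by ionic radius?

Mg^2+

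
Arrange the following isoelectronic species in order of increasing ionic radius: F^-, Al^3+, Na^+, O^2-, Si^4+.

Each ion has 10 electrons. The ranking follows nuclear charge in reverse — greater Z gives a smaller radius. Si^4+ (Z=14), Al^3+ (Z=13), Na^+ (Z=11), F^- (Z=9), O^2- (Z=8).

Si^4+ < Al^3+ < Na^+ < F^- < O^2-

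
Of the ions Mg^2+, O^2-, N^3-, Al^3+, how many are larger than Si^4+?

Each ion has 10 electrons. The ranking follows nuclear charge in reverse — greater Z gives a smaller radius. Si^4+ (Z=14), Al^3+ (Z=13), Mg^2+ (Z=12), O^2- (Z=8), N^3- (Z=7).
Relative to Si^4+, the ions that are larger are Al^3+, Mg^2+, O^2-, N^3-. Count: 4.

4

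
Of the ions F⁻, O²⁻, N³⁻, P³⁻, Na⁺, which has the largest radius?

First list Z and electron count for each: Na⁺ (Z=11, 10 e⁻), F⁻ (Z=9, 10 e⁻), O²⁻ (Z=8, 10 e⁻), N³⁻ (Z=7, 10 e⁻), P³⁻ (Z=15, 18 e⁻). Na⁺ < F⁻ (isoelectronic, higher Z=11 is smaller); F⁻ < O²⁻ (isoelectronic, higher Z=9 is smaller); O²⁻ < N³⁻ (isoelectronic, higher Z=8 is smaller); N³⁻ < P³⁻ (same group, 1 shell fewer).

P³⁻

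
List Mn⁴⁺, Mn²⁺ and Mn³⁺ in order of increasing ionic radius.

Same element, different charge: the more highly charged cation has fewer electrons and a greater effective nuclear charge per electron, making Mn⁴⁺ the smallest.

Mn⁴⁺ < Mn³⁺ < Mn²⁺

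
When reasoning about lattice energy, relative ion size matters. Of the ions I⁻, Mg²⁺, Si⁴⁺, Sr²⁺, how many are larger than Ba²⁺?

1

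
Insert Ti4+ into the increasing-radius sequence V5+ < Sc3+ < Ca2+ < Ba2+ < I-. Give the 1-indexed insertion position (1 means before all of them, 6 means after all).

Electron counts and nuclear charges: V5+ (Z=23, 18 e⁻), Ti4+ (Z=22, 18 e⁻), Sc3+ (Z=21, 18 e⁻), Ca2+ (Z=20, 18 e⁻), Ba2+ (Z=56, 54 e⁻), I- (Z=53, 54 e⁻). V5+ < Ti4+ (both 18 e⁻, Z=23>22); Ti4+ < Sc3+ (isoelectronic, higher Z=22 is smaller); Sc3+ < Ca2+ (isoelectronic, higher Z=21 is smaller); Ca2+ < Ba2+ (same group, period 4 vs 6); Ba2+ < I- (isoelectronic, higher Z=56 is smaller).
With Ti4+ included the full order is V5+ < Ti4+ < Sc3+ < Ca2+ < Ba2+ < I-, so it takes position 2.

2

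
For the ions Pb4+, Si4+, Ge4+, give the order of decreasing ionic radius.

These ions sit in one column with identical charge. Each step down the periodic table adds a principal shell, increasing the radius.

Pb4+ > Ge4+ > Si4+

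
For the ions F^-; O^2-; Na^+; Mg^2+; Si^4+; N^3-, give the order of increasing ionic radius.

Si^4+ < Mg^2+ < Na^+ < F^- < O^2- < N^3-

All of these have 10 electrons (isoelectronic). With the same electron cloud, the ion with the most protons pulls it in tightest. Nuclear charges: Si^4+ (Z=14), Mg^2+ (Z=12), Na^+ (Z=11), F^- (Z=9), O^2- (Z=8), N^3- (Z=7). Highest Z is smallest.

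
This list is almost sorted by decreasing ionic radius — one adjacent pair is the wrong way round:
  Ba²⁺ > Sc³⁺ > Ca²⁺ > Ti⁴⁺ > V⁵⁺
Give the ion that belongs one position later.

Sc³⁺

Scanning neighbour by neighbour, only Sc³⁺/Ca²⁺ violates a trend: both have 18 electrons but Z(Sc)=21 > Z(Ca)=20, so Sc³⁺ should be the smaller of the two. That makes Sc³⁺ the one sitting a position early relative to where it belongs.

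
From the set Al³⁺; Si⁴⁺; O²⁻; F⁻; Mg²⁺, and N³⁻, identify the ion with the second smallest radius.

Al³⁺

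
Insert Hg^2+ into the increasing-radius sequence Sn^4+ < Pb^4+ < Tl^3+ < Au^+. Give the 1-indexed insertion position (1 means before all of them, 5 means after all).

Electron counts and nuclear charges: Sn^4+ (Z=50, 46 e⁻), Pb^4+ (Z=82, 78 e⁻), Tl^3+ (Z=81, 78 e⁻), Hg^2+ (Z=80, 78 e⁻), Au^+ (Z=79, 78 e⁻). Sn^4+ < Pb^4+ (same group, 1 shell fewer); Pb^4+ < Tl^3+ (isoelectronic, higher Z=82 is smaller); Tl^3+ < Hg^2+ (isoelectronic, higher Z=81 is smaller); Hg^2+ < Au^+ (both 78 e⁻, Z=80>79).
Putting Hg^2+ in gives Sn^4+ < Pb^4+ < Tl^3+ < Hg^2+ < Au^+; it lands at slot 4.

4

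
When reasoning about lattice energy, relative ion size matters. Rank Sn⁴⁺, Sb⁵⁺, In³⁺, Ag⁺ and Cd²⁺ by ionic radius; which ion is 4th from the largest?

Sn⁴⁺

These species are isoelectronic with 46 electrons. The only difference is the number of protons: Sb⁵⁺ (Z=51), Sn⁴⁺ (Z=50), In³⁺ (Z=49), Cd²⁺ (Z=48), Ag⁺ (Z=47). The strongest nuclear pull (Sb⁵⁺) gives the smallest ion.
Full ascending order: Sb⁵⁺ < Sn⁴⁺ < In³⁺ < Cd²⁺ < Ag⁺. Counting from the largest, position 4 is Sn⁴⁺.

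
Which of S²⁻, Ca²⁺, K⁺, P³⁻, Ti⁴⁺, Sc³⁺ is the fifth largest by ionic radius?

Sc³⁺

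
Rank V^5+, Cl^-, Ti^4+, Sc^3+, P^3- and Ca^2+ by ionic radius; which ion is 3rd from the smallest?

These species are isoelectronic with 18 electrons. The only difference is the number of protons: V^5+ (Z=23), Ti^4+ (Z=22), Sc^3+ (Z=21), Ca^2+ (Z=20), Cl^- (Z=17), P^3- (Z=15). The strongest nuclear pull (V^5+) gives the smallest ion.
That gives V^5+ < Ti^4+ < Sc^3+ < Ca^2+ < Cl^- < P^3-. From the smallest end, number 3 is Sc^3+.

Sc^3+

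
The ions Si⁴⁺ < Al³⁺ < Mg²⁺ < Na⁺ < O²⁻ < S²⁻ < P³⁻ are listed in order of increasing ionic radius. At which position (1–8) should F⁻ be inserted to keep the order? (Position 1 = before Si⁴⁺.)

5

Work out protons and electrons: Si⁴⁺ has 10 e⁻ (Z=14), Al³⁺ has 10 e⁻ (Z=13), Mg²⁺ has 10 e⁻ (Z=12), Na⁺ has 10 e⁻ (Z=11), F⁻ has 10 e⁻ (Z=9), O²⁻ has 10 e⁻ (Z=8), S²⁻ has 18 e⁻ (Z=16), P³⁻ has 18 e⁻ (Z=15). Si⁴⁺ < Al³⁺ (both 10 e⁻, Z=14>13); Al³⁺ < Mg²⁺ (both 10 e⁻, Z=13>12); Mg²⁺ < Na⁺ (both 10 e⁻, Z=12>11); Na⁺ < F⁻ (both 10 e⁻, Z=11>9); F⁻ < O²⁻ (both 10 e⁻, Z=9>8); O²⁻ < S²⁻ (same group, period 2 vs 3); S²⁻ < P³⁻ (both 18 e⁻, Z=16>15).
With F⁻ included the full order is Si⁴⁺ < Al³⁺ < Mg²⁺ < Na⁺ < F⁻ < O²⁻ < S²⁻ < P³⁻, so it takes position 5.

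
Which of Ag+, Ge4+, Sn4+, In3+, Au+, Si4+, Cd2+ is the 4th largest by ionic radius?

In3+

Work out protons and electrons: Si4+: 10 e⁻, Z=14, Ge4+: 28 e⁻, Z=32, Sn4+: 46 e⁻, Z=50, In3+: 46 e⁻, Z=49, Cd2+: 46 e⁻, Z=48, Ag+: 46 e⁻, Z=47, Au+: 78 e⁻, Z=79. Si4+ < Ge4+ (same group, period 3 vs 4); Ge4+ < Sn4+ (same group, period 4 vs 5); Sn4+ < In3+ (isoelectronic, higher Z=50 is smaller); In3+ < Cd2+ (both 46 e⁻, Z=49>48); Cd2+ < Ag+ (isoelectronic, higher Z=48 is smaller); Ag+ < Au+ (same group, period 5 vs 6).
So the order is Si4+ < Ge4+ < Sn4+ < In3+ < Cd2+ < Ag+ < Au+; the 4th-largest ion is In3+.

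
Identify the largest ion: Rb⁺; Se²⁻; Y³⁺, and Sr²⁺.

All of these have 36 electrons (isoelectronic). With the same electron cloud, the ion with the most protons pulls it in tightest. Nuclear charges: Y³⁺ (Z=39), Sr²⁺ (Z=38), Rb⁺ (Z=37), Se²⁻ (Z=34). Highest Z is smallest.

Se²⁻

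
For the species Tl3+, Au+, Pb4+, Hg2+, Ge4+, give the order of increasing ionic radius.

Tabulating Z and e⁻: Ge4+ has 28 e⁻ (Z=32), Pb4+ has 78 e⁻ (Z=82), Tl3+ has 78 e⁻ (Z=81), Hg2+ has 78 e⁻ (Z=80), Au+ has 78 e⁻ (Z=79). Ge4+ < Pb4+ (same group, 2 shells fewer); Pb4+ < Tl3+ (isoelectronic, higher Z=82 is smaller); Tl3+ < Hg2+ (both 78 e⁻, Z=81>80); Hg2+ < Au+ (both 78 e⁻, Z=80>79).

Ge4+ < Pb4+ < Tl3+ < Hg2+ < Au+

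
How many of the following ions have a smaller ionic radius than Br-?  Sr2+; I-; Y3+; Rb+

3

Work out protons and electrons: Y3+ has 36 e⁻ (Z=39), Sr2+ has 36 e⁻ (Z=38), Rb+ has 36 e⁻ (Z=37), Br- has 36 e⁻ (Z=35), I- has 54 e⁻ (Z=53). Y3+ < Sr2+ (both 36 e⁻, Z=39>38); Sr2+ < Rb+ (both 36 e⁻, Z=38>37); Rb+ < Br- (isoelectronic, higher Z=37 is smaller); Br- < I- (same group, 1 shell fewer).
Ordering all of them (including Br-) by radius gives Y3+ < Sr2+ < Rb+ < Br- < I-. So 3 are smaller.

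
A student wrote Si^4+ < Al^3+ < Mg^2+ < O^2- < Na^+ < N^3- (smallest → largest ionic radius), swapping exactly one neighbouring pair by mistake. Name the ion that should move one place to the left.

Na^+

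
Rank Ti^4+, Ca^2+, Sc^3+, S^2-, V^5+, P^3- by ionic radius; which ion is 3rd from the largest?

Isoelectronic series (18 e⁻ each). Size is set by nuclear charge: more protons means a smaller ion. V^5+ (Z=23), Ti^4+ (Z=22), Sc^3+ (Z=21), Ca^2+ (Z=20), S^2- (Z=16), P^3- (Z=15).
That gives V^5+ < Ti^4+ < Sc^3+ < Ca^2+ < S^2- < P^3-. From the largest end, number 3 is Ca^2+.

Ca^2+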